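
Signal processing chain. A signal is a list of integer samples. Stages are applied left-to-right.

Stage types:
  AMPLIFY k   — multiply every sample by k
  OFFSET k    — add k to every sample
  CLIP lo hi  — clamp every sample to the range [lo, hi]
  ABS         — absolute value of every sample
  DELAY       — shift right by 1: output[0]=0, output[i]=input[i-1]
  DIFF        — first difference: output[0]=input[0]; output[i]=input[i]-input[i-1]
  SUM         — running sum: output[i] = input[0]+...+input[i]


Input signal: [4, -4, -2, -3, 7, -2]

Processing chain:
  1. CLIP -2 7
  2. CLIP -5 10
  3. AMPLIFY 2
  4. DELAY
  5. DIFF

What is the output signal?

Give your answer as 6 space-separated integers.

Answer: 0 8 -12 0 0 18

Derivation:
Input: [4, -4, -2, -3, 7, -2]
Stage 1 (CLIP -2 7): clip(4,-2,7)=4, clip(-4,-2,7)=-2, clip(-2,-2,7)=-2, clip(-3,-2,7)=-2, clip(7,-2,7)=7, clip(-2,-2,7)=-2 -> [4, -2, -2, -2, 7, -2]
Stage 2 (CLIP -5 10): clip(4,-5,10)=4, clip(-2,-5,10)=-2, clip(-2,-5,10)=-2, clip(-2,-5,10)=-2, clip(7,-5,10)=7, clip(-2,-5,10)=-2 -> [4, -2, -2, -2, 7, -2]
Stage 3 (AMPLIFY 2): 4*2=8, -2*2=-4, -2*2=-4, -2*2=-4, 7*2=14, -2*2=-4 -> [8, -4, -4, -4, 14, -4]
Stage 4 (DELAY): [0, 8, -4, -4, -4, 14] = [0, 8, -4, -4, -4, 14] -> [0, 8, -4, -4, -4, 14]
Stage 5 (DIFF): s[0]=0, 8-0=8, -4-8=-12, -4--4=0, -4--4=0, 14--4=18 -> [0, 8, -12, 0, 0, 18]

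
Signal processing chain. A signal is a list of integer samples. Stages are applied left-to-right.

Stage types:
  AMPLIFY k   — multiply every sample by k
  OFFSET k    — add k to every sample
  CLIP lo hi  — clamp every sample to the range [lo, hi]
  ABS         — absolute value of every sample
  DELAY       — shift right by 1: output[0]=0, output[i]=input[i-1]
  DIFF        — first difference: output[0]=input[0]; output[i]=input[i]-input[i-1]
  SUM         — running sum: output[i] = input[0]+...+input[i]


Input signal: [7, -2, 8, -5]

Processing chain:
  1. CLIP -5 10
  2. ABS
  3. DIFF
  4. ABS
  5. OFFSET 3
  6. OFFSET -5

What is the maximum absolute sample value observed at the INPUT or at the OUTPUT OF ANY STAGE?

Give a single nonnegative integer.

Input: [7, -2, 8, -5] (max |s|=8)
Stage 1 (CLIP -5 10): clip(7,-5,10)=7, clip(-2,-5,10)=-2, clip(8,-5,10)=8, clip(-5,-5,10)=-5 -> [7, -2, 8, -5] (max |s|=8)
Stage 2 (ABS): |7|=7, |-2|=2, |8|=8, |-5|=5 -> [7, 2, 8, 5] (max |s|=8)
Stage 3 (DIFF): s[0]=7, 2-7=-5, 8-2=6, 5-8=-3 -> [7, -5, 6, -3] (max |s|=7)
Stage 4 (ABS): |7|=7, |-5|=5, |6|=6, |-3|=3 -> [7, 5, 6, 3] (max |s|=7)
Stage 5 (OFFSET 3): 7+3=10, 5+3=8, 6+3=9, 3+3=6 -> [10, 8, 9, 6] (max |s|=10)
Stage 6 (OFFSET -5): 10+-5=5, 8+-5=3, 9+-5=4, 6+-5=1 -> [5, 3, 4, 1] (max |s|=5)
Overall max amplitude: 10

Answer: 10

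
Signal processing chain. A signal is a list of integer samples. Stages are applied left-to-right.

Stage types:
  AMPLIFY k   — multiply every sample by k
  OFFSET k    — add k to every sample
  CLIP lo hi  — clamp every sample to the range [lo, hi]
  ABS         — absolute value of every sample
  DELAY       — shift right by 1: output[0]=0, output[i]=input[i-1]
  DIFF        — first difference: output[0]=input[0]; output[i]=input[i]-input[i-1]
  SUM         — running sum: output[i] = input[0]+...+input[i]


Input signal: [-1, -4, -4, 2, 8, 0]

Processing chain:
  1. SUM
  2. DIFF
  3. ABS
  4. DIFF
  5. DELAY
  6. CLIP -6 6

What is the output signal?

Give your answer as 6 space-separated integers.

Input: [-1, -4, -4, 2, 8, 0]
Stage 1 (SUM): sum[0..0]=-1, sum[0..1]=-5, sum[0..2]=-9, sum[0..3]=-7, sum[0..4]=1, sum[0..5]=1 -> [-1, -5, -9, -7, 1, 1]
Stage 2 (DIFF): s[0]=-1, -5--1=-4, -9--5=-4, -7--9=2, 1--7=8, 1-1=0 -> [-1, -4, -4, 2, 8, 0]
Stage 3 (ABS): |-1|=1, |-4|=4, |-4|=4, |2|=2, |8|=8, |0|=0 -> [1, 4, 4, 2, 8, 0]
Stage 4 (DIFF): s[0]=1, 4-1=3, 4-4=0, 2-4=-2, 8-2=6, 0-8=-8 -> [1, 3, 0, -2, 6, -8]
Stage 5 (DELAY): [0, 1, 3, 0, -2, 6] = [0, 1, 3, 0, -2, 6] -> [0, 1, 3, 0, -2, 6]
Stage 6 (CLIP -6 6): clip(0,-6,6)=0, clip(1,-6,6)=1, clip(3,-6,6)=3, clip(0,-6,6)=0, clip(-2,-6,6)=-2, clip(6,-6,6)=6 -> [0, 1, 3, 0, -2, 6]

Answer: 0 1 3 0 -2 6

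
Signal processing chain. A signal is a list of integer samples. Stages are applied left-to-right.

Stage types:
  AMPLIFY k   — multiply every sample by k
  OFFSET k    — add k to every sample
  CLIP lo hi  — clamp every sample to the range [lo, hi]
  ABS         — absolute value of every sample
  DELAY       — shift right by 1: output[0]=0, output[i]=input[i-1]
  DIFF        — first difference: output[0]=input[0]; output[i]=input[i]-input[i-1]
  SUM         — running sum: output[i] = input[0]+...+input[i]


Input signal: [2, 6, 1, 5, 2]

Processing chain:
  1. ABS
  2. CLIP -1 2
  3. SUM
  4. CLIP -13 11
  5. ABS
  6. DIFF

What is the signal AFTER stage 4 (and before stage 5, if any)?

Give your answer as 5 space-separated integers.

Input: [2, 6, 1, 5, 2]
Stage 1 (ABS): |2|=2, |6|=6, |1|=1, |5|=5, |2|=2 -> [2, 6, 1, 5, 2]
Stage 2 (CLIP -1 2): clip(2,-1,2)=2, clip(6,-1,2)=2, clip(1,-1,2)=1, clip(5,-1,2)=2, clip(2,-1,2)=2 -> [2, 2, 1, 2, 2]
Stage 3 (SUM): sum[0..0]=2, sum[0..1]=4, sum[0..2]=5, sum[0..3]=7, sum[0..4]=9 -> [2, 4, 5, 7, 9]
Stage 4 (CLIP -13 11): clip(2,-13,11)=2, clip(4,-13,11)=4, clip(5,-13,11)=5, clip(7,-13,11)=7, clip(9,-13,11)=9 -> [2, 4, 5, 7, 9]

Answer: 2 4 5 7 9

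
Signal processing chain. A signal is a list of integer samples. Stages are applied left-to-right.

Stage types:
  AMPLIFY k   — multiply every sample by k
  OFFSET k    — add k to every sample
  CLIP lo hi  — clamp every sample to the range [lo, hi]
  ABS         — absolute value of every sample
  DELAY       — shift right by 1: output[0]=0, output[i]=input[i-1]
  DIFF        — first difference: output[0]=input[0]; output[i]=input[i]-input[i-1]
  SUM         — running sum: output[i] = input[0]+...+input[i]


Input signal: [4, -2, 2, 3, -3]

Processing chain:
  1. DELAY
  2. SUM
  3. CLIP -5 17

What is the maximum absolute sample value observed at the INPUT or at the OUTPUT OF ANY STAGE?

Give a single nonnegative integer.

Input: [4, -2, 2, 3, -3] (max |s|=4)
Stage 1 (DELAY): [0, 4, -2, 2, 3] = [0, 4, -2, 2, 3] -> [0, 4, -2, 2, 3] (max |s|=4)
Stage 2 (SUM): sum[0..0]=0, sum[0..1]=4, sum[0..2]=2, sum[0..3]=4, sum[0..4]=7 -> [0, 4, 2, 4, 7] (max |s|=7)
Stage 3 (CLIP -5 17): clip(0,-5,17)=0, clip(4,-5,17)=4, clip(2,-5,17)=2, clip(4,-5,17)=4, clip(7,-5,17)=7 -> [0, 4, 2, 4, 7] (max |s|=7)
Overall max amplitude: 7

Answer: 7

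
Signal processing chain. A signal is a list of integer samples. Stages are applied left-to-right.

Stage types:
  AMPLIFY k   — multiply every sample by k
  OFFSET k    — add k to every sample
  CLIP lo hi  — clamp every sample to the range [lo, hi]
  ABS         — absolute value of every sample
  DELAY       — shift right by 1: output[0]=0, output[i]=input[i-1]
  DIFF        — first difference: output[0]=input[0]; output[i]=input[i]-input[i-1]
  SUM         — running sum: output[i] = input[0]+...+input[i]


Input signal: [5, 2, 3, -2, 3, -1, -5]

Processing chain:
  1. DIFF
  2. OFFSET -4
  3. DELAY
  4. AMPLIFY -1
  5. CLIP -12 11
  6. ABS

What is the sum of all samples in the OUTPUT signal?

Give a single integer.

Answer: 29

Derivation:
Input: [5, 2, 3, -2, 3, -1, -5]
Stage 1 (DIFF): s[0]=5, 2-5=-3, 3-2=1, -2-3=-5, 3--2=5, -1-3=-4, -5--1=-4 -> [5, -3, 1, -5, 5, -4, -4]
Stage 2 (OFFSET -4): 5+-4=1, -3+-4=-7, 1+-4=-3, -5+-4=-9, 5+-4=1, -4+-4=-8, -4+-4=-8 -> [1, -7, -3, -9, 1, -8, -8]
Stage 3 (DELAY): [0, 1, -7, -3, -9, 1, -8] = [0, 1, -7, -3, -9, 1, -8] -> [0, 1, -7, -3, -9, 1, -8]
Stage 4 (AMPLIFY -1): 0*-1=0, 1*-1=-1, -7*-1=7, -3*-1=3, -9*-1=9, 1*-1=-1, -8*-1=8 -> [0, -1, 7, 3, 9, -1, 8]
Stage 5 (CLIP -12 11): clip(0,-12,11)=0, clip(-1,-12,11)=-1, clip(7,-12,11)=7, clip(3,-12,11)=3, clip(9,-12,11)=9, clip(-1,-12,11)=-1, clip(8,-12,11)=8 -> [0, -1, 7, 3, 9, -1, 8]
Stage 6 (ABS): |0|=0, |-1|=1, |7|=7, |3|=3, |9|=9, |-1|=1, |8|=8 -> [0, 1, 7, 3, 9, 1, 8]
Output sum: 29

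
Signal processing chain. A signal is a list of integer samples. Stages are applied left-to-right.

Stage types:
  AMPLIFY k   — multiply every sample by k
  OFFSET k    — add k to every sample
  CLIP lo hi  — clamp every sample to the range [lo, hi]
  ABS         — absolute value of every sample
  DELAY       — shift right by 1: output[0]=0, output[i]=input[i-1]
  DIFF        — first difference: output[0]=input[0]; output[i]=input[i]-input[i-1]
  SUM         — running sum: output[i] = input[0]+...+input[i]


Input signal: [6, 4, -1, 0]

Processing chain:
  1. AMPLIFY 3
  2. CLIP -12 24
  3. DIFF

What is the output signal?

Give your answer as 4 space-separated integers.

Answer: 18 -6 -15 3

Derivation:
Input: [6, 4, -1, 0]
Stage 1 (AMPLIFY 3): 6*3=18, 4*3=12, -1*3=-3, 0*3=0 -> [18, 12, -3, 0]
Stage 2 (CLIP -12 24): clip(18,-12,24)=18, clip(12,-12,24)=12, clip(-3,-12,24)=-3, clip(0,-12,24)=0 -> [18, 12, -3, 0]
Stage 3 (DIFF): s[0]=18, 12-18=-6, -3-12=-15, 0--3=3 -> [18, -6, -15, 3]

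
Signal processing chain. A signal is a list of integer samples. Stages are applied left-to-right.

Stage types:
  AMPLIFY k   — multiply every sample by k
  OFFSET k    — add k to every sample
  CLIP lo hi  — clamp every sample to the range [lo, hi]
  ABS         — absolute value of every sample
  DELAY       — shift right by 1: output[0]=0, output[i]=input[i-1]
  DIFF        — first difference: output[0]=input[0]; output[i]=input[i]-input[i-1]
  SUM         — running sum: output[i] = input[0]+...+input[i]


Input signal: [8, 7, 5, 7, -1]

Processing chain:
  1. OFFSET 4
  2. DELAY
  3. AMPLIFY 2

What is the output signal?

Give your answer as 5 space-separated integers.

Input: [8, 7, 5, 7, -1]
Stage 1 (OFFSET 4): 8+4=12, 7+4=11, 5+4=9, 7+4=11, -1+4=3 -> [12, 11, 9, 11, 3]
Stage 2 (DELAY): [0, 12, 11, 9, 11] = [0, 12, 11, 9, 11] -> [0, 12, 11, 9, 11]
Stage 3 (AMPLIFY 2): 0*2=0, 12*2=24, 11*2=22, 9*2=18, 11*2=22 -> [0, 24, 22, 18, 22]

Answer: 0 24 22 18 22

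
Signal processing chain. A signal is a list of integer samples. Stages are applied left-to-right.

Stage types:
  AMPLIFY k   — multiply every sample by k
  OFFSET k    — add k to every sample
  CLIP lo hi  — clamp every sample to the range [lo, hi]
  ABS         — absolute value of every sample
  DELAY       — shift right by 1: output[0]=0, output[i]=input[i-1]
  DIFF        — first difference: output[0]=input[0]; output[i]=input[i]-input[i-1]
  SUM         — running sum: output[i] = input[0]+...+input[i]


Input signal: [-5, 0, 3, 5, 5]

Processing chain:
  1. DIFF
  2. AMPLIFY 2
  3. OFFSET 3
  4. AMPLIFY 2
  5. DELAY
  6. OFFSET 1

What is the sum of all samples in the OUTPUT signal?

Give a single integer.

Answer: 49

Derivation:
Input: [-5, 0, 3, 5, 5]
Stage 1 (DIFF): s[0]=-5, 0--5=5, 3-0=3, 5-3=2, 5-5=0 -> [-5, 5, 3, 2, 0]
Stage 2 (AMPLIFY 2): -5*2=-10, 5*2=10, 3*2=6, 2*2=4, 0*2=0 -> [-10, 10, 6, 4, 0]
Stage 3 (OFFSET 3): -10+3=-7, 10+3=13, 6+3=9, 4+3=7, 0+3=3 -> [-7, 13, 9, 7, 3]
Stage 4 (AMPLIFY 2): -7*2=-14, 13*2=26, 9*2=18, 7*2=14, 3*2=6 -> [-14, 26, 18, 14, 6]
Stage 5 (DELAY): [0, -14, 26, 18, 14] = [0, -14, 26, 18, 14] -> [0, -14, 26, 18, 14]
Stage 6 (OFFSET 1): 0+1=1, -14+1=-13, 26+1=27, 18+1=19, 14+1=15 -> [1, -13, 27, 19, 15]
Output sum: 49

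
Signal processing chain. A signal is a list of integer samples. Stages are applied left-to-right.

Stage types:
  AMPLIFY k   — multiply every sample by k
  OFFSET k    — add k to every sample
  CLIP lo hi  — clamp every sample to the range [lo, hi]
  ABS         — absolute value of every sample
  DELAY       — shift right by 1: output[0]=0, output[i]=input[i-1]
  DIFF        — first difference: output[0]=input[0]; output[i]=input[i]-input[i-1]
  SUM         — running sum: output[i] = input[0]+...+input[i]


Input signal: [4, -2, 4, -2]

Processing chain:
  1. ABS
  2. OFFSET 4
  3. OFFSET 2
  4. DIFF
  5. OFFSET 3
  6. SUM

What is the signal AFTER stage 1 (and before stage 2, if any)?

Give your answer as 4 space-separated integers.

Input: [4, -2, 4, -2]
Stage 1 (ABS): |4|=4, |-2|=2, |4|=4, |-2|=2 -> [4, 2, 4, 2]

Answer: 4 2 4 2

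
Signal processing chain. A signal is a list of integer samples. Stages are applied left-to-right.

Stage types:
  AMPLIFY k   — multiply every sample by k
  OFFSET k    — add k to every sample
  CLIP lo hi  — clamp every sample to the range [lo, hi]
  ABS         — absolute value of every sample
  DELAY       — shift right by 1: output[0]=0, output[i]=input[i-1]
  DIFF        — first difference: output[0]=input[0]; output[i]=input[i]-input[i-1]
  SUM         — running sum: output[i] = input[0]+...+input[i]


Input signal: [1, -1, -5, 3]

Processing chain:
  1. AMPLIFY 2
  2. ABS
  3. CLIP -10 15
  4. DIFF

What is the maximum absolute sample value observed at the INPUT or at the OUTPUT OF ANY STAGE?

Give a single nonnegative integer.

Input: [1, -1, -5, 3] (max |s|=5)
Stage 1 (AMPLIFY 2): 1*2=2, -1*2=-2, -5*2=-10, 3*2=6 -> [2, -2, -10, 6] (max |s|=10)
Stage 2 (ABS): |2|=2, |-2|=2, |-10|=10, |6|=6 -> [2, 2, 10, 6] (max |s|=10)
Stage 3 (CLIP -10 15): clip(2,-10,15)=2, clip(2,-10,15)=2, clip(10,-10,15)=10, clip(6,-10,15)=6 -> [2, 2, 10, 6] (max |s|=10)
Stage 4 (DIFF): s[0]=2, 2-2=0, 10-2=8, 6-10=-4 -> [2, 0, 8, -4] (max |s|=8)
Overall max amplitude: 10

Answer: 10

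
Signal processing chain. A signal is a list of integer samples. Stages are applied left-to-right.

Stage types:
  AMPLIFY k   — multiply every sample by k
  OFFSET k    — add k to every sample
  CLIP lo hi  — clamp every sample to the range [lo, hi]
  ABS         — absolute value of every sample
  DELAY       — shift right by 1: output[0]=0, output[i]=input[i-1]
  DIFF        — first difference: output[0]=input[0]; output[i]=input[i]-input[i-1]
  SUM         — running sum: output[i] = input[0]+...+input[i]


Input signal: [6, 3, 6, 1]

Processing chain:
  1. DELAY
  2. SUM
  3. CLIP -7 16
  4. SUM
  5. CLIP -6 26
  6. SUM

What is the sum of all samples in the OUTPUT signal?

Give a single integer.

Answer: 74

Derivation:
Input: [6, 3, 6, 1]
Stage 1 (DELAY): [0, 6, 3, 6] = [0, 6, 3, 6] -> [0, 6, 3, 6]
Stage 2 (SUM): sum[0..0]=0, sum[0..1]=6, sum[0..2]=9, sum[0..3]=15 -> [0, 6, 9, 15]
Stage 3 (CLIP -7 16): clip(0,-7,16)=0, clip(6,-7,16)=6, clip(9,-7,16)=9, clip(15,-7,16)=15 -> [0, 6, 9, 15]
Stage 4 (SUM): sum[0..0]=0, sum[0..1]=6, sum[0..2]=15, sum[0..3]=30 -> [0, 6, 15, 30]
Stage 5 (CLIP -6 26): clip(0,-6,26)=0, clip(6,-6,26)=6, clip(15,-6,26)=15, clip(30,-6,26)=26 -> [0, 6, 15, 26]
Stage 6 (SUM): sum[0..0]=0, sum[0..1]=6, sum[0..2]=21, sum[0..3]=47 -> [0, 6, 21, 47]
Output sum: 74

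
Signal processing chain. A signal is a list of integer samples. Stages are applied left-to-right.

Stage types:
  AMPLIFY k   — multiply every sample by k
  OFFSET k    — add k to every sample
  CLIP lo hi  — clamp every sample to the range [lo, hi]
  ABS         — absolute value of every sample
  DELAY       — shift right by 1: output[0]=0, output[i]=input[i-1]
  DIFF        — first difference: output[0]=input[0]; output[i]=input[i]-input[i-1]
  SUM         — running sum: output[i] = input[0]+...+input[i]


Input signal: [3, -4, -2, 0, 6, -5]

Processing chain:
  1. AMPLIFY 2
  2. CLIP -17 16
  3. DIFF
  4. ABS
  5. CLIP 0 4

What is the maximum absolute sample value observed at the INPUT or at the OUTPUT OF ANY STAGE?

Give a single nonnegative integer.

Input: [3, -4, -2, 0, 6, -5] (max |s|=6)
Stage 1 (AMPLIFY 2): 3*2=6, -4*2=-8, -2*2=-4, 0*2=0, 6*2=12, -5*2=-10 -> [6, -8, -4, 0, 12, -10] (max |s|=12)
Stage 2 (CLIP -17 16): clip(6,-17,16)=6, clip(-8,-17,16)=-8, clip(-4,-17,16)=-4, clip(0,-17,16)=0, clip(12,-17,16)=12, clip(-10,-17,16)=-10 -> [6, -8, -4, 0, 12, -10] (max |s|=12)
Stage 3 (DIFF): s[0]=6, -8-6=-14, -4--8=4, 0--4=4, 12-0=12, -10-12=-22 -> [6, -14, 4, 4, 12, -22] (max |s|=22)
Stage 4 (ABS): |6|=6, |-14|=14, |4|=4, |4|=4, |12|=12, |-22|=22 -> [6, 14, 4, 4, 12, 22] (max |s|=22)
Stage 5 (CLIP 0 4): clip(6,0,4)=4, clip(14,0,4)=4, clip(4,0,4)=4, clip(4,0,4)=4, clip(12,0,4)=4, clip(22,0,4)=4 -> [4, 4, 4, 4, 4, 4] (max |s|=4)
Overall max amplitude: 22

Answer: 22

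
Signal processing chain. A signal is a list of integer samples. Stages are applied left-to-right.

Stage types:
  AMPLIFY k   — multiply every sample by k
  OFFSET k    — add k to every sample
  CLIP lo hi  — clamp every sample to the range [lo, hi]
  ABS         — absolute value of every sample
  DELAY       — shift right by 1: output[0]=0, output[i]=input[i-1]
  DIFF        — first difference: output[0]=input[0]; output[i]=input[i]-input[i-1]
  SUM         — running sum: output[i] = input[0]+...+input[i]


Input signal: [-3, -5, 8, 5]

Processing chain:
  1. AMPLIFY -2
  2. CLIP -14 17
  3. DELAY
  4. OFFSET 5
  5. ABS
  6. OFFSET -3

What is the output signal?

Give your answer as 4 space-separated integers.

Answer: 2 8 12 6

Derivation:
Input: [-3, -5, 8, 5]
Stage 1 (AMPLIFY -2): -3*-2=6, -5*-2=10, 8*-2=-16, 5*-2=-10 -> [6, 10, -16, -10]
Stage 2 (CLIP -14 17): clip(6,-14,17)=6, clip(10,-14,17)=10, clip(-16,-14,17)=-14, clip(-10,-14,17)=-10 -> [6, 10, -14, -10]
Stage 3 (DELAY): [0, 6, 10, -14] = [0, 6, 10, -14] -> [0, 6, 10, -14]
Stage 4 (OFFSET 5): 0+5=5, 6+5=11, 10+5=15, -14+5=-9 -> [5, 11, 15, -9]
Stage 5 (ABS): |5|=5, |11|=11, |15|=15, |-9|=9 -> [5, 11, 15, 9]
Stage 6 (OFFSET -3): 5+-3=2, 11+-3=8, 15+-3=12, 9+-3=6 -> [2, 8, 12, 6]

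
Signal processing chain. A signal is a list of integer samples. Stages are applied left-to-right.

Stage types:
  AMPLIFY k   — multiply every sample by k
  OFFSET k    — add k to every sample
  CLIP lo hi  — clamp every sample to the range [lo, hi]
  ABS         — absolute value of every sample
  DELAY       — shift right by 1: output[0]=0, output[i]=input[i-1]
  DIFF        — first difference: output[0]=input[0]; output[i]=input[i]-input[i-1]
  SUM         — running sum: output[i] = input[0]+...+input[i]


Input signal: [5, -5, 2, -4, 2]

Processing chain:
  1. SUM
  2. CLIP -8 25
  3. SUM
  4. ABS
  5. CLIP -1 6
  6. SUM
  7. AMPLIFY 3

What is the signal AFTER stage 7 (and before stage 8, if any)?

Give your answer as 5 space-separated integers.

Input: [5, -5, 2, -4, 2]
Stage 1 (SUM): sum[0..0]=5, sum[0..1]=0, sum[0..2]=2, sum[0..3]=-2, sum[0..4]=0 -> [5, 0, 2, -2, 0]
Stage 2 (CLIP -8 25): clip(5,-8,25)=5, clip(0,-8,25)=0, clip(2,-8,25)=2, clip(-2,-8,25)=-2, clip(0,-8,25)=0 -> [5, 0, 2, -2, 0]
Stage 3 (SUM): sum[0..0]=5, sum[0..1]=5, sum[0..2]=7, sum[0..3]=5, sum[0..4]=5 -> [5, 5, 7, 5, 5]
Stage 4 (ABS): |5|=5, |5|=5, |7|=7, |5|=5, |5|=5 -> [5, 5, 7, 5, 5]
Stage 5 (CLIP -1 6): clip(5,-1,6)=5, clip(5,-1,6)=5, clip(7,-1,6)=6, clip(5,-1,6)=5, clip(5,-1,6)=5 -> [5, 5, 6, 5, 5]
Stage 6 (SUM): sum[0..0]=5, sum[0..1]=10, sum[0..2]=16, sum[0..3]=21, sum[0..4]=26 -> [5, 10, 16, 21, 26]
Stage 7 (AMPLIFY 3): 5*3=15, 10*3=30, 16*3=48, 21*3=63, 26*3=78 -> [15, 30, 48, 63, 78]

Answer: 15 30 48 63 78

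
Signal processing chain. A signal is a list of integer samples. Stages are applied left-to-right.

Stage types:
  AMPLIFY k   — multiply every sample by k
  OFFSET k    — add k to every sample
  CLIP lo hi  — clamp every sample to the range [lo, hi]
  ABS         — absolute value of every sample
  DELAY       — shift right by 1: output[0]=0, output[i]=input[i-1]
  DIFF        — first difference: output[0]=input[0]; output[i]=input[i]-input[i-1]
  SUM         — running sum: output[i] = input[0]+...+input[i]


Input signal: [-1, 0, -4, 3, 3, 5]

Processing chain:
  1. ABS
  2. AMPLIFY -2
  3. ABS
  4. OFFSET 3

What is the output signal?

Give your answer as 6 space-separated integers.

Input: [-1, 0, -4, 3, 3, 5]
Stage 1 (ABS): |-1|=1, |0|=0, |-4|=4, |3|=3, |3|=3, |5|=5 -> [1, 0, 4, 3, 3, 5]
Stage 2 (AMPLIFY -2): 1*-2=-2, 0*-2=0, 4*-2=-8, 3*-2=-6, 3*-2=-6, 5*-2=-10 -> [-2, 0, -8, -6, -6, -10]
Stage 3 (ABS): |-2|=2, |0|=0, |-8|=8, |-6|=6, |-6|=6, |-10|=10 -> [2, 0, 8, 6, 6, 10]
Stage 4 (OFFSET 3): 2+3=5, 0+3=3, 8+3=11, 6+3=9, 6+3=9, 10+3=13 -> [5, 3, 11, 9, 9, 13]

Answer: 5 3 11 9 9 13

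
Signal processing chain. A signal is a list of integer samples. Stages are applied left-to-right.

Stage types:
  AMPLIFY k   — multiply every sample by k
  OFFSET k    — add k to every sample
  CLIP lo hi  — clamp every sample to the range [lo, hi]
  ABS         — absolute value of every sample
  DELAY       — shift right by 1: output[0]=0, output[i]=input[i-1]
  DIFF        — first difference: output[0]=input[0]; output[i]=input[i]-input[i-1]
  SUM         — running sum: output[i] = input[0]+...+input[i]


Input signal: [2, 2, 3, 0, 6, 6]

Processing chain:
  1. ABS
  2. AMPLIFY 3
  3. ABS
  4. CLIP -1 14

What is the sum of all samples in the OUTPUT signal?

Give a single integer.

Answer: 49

Derivation:
Input: [2, 2, 3, 0, 6, 6]
Stage 1 (ABS): |2|=2, |2|=2, |3|=3, |0|=0, |6|=6, |6|=6 -> [2, 2, 3, 0, 6, 6]
Stage 2 (AMPLIFY 3): 2*3=6, 2*3=6, 3*3=9, 0*3=0, 6*3=18, 6*3=18 -> [6, 6, 9, 0, 18, 18]
Stage 3 (ABS): |6|=6, |6|=6, |9|=9, |0|=0, |18|=18, |18|=18 -> [6, 6, 9, 0, 18, 18]
Stage 4 (CLIP -1 14): clip(6,-1,14)=6, clip(6,-1,14)=6, clip(9,-1,14)=9, clip(0,-1,14)=0, clip(18,-1,14)=14, clip(18,-1,14)=14 -> [6, 6, 9, 0, 14, 14]
Output sum: 49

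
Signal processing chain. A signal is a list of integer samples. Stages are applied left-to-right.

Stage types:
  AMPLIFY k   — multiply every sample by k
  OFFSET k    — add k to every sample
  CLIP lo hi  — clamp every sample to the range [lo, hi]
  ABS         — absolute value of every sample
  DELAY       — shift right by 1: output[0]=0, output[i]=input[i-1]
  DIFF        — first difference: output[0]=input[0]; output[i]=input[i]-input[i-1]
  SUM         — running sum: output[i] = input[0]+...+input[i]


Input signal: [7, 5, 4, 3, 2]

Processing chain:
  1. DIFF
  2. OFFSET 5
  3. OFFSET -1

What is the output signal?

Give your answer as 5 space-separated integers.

Input: [7, 5, 4, 3, 2]
Stage 1 (DIFF): s[0]=7, 5-7=-2, 4-5=-1, 3-4=-1, 2-3=-1 -> [7, -2, -1, -1, -1]
Stage 2 (OFFSET 5): 7+5=12, -2+5=3, -1+5=4, -1+5=4, -1+5=4 -> [12, 3, 4, 4, 4]
Stage 3 (OFFSET -1): 12+-1=11, 3+-1=2, 4+-1=3, 4+-1=3, 4+-1=3 -> [11, 2, 3, 3, 3]

Answer: 11 2 3 3 3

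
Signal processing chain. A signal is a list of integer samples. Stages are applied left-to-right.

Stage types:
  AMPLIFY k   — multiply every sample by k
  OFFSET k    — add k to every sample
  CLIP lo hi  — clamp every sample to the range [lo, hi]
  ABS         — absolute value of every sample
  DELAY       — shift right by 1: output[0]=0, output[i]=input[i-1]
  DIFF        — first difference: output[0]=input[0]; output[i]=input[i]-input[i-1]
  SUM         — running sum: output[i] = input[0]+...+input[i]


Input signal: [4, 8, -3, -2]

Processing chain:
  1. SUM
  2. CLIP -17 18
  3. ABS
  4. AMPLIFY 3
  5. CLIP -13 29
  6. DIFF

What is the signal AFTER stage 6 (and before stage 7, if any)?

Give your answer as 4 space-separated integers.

Answer: 12 17 -2 -6

Derivation:
Input: [4, 8, -3, -2]
Stage 1 (SUM): sum[0..0]=4, sum[0..1]=12, sum[0..2]=9, sum[0..3]=7 -> [4, 12, 9, 7]
Stage 2 (CLIP -17 18): clip(4,-17,18)=4, clip(12,-17,18)=12, clip(9,-17,18)=9, clip(7,-17,18)=7 -> [4, 12, 9, 7]
Stage 3 (ABS): |4|=4, |12|=12, |9|=9, |7|=7 -> [4, 12, 9, 7]
Stage 4 (AMPLIFY 3): 4*3=12, 12*3=36, 9*3=27, 7*3=21 -> [12, 36, 27, 21]
Stage 5 (CLIP -13 29): clip(12,-13,29)=12, clip(36,-13,29)=29, clip(27,-13,29)=27, clip(21,-13,29)=21 -> [12, 29, 27, 21]
Stage 6 (DIFF): s[0]=12, 29-12=17, 27-29=-2, 21-27=-6 -> [12, 17, -2, -6]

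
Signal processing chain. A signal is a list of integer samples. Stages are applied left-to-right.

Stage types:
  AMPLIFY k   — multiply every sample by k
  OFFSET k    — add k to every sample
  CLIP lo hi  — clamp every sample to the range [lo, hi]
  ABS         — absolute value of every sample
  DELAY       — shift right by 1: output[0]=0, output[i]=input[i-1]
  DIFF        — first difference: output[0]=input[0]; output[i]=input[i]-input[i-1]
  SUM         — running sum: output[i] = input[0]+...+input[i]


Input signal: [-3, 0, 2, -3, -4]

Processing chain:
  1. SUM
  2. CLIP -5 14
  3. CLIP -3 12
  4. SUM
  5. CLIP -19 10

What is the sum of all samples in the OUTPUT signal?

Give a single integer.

Answer: -39

Derivation:
Input: [-3, 0, 2, -3, -4]
Stage 1 (SUM): sum[0..0]=-3, sum[0..1]=-3, sum[0..2]=-1, sum[0..3]=-4, sum[0..4]=-8 -> [-3, -3, -1, -4, -8]
Stage 2 (CLIP -5 14): clip(-3,-5,14)=-3, clip(-3,-5,14)=-3, clip(-1,-5,14)=-1, clip(-4,-5,14)=-4, clip(-8,-5,14)=-5 -> [-3, -3, -1, -4, -5]
Stage 3 (CLIP -3 12): clip(-3,-3,12)=-3, clip(-3,-3,12)=-3, clip(-1,-3,12)=-1, clip(-4,-3,12)=-3, clip(-5,-3,12)=-3 -> [-3, -3, -1, -3, -3]
Stage 4 (SUM): sum[0..0]=-3, sum[0..1]=-6, sum[0..2]=-7, sum[0..3]=-10, sum[0..4]=-13 -> [-3, -6, -7, -10, -13]
Stage 5 (CLIP -19 10): clip(-3,-19,10)=-3, clip(-6,-19,10)=-6, clip(-7,-19,10)=-7, clip(-10,-19,10)=-10, clip(-13,-19,10)=-13 -> [-3, -6, -7, -10, -13]
Output sum: -39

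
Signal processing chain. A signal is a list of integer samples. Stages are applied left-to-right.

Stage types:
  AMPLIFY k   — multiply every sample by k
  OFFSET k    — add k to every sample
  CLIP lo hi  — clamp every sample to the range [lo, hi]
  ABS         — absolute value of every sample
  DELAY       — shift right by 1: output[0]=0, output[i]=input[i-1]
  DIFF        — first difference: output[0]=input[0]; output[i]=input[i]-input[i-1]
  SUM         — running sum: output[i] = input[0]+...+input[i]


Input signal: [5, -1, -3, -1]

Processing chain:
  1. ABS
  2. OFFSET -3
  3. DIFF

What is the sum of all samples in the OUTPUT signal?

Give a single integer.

Answer: -2

Derivation:
Input: [5, -1, -3, -1]
Stage 1 (ABS): |5|=5, |-1|=1, |-3|=3, |-1|=1 -> [5, 1, 3, 1]
Stage 2 (OFFSET -3): 5+-3=2, 1+-3=-2, 3+-3=0, 1+-3=-2 -> [2, -2, 0, -2]
Stage 3 (DIFF): s[0]=2, -2-2=-4, 0--2=2, -2-0=-2 -> [2, -4, 2, -2]
Output sum: -2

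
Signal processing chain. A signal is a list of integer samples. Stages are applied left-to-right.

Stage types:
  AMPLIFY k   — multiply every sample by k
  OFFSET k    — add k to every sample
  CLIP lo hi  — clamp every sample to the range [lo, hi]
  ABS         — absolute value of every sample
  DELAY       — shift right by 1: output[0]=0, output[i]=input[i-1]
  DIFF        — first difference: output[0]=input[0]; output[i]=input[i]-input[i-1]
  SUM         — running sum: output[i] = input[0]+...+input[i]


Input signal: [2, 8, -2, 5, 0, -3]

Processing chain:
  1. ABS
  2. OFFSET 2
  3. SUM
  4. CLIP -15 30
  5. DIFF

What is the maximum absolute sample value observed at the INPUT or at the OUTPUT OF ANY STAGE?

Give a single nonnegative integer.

Input: [2, 8, -2, 5, 0, -3] (max |s|=8)
Stage 1 (ABS): |2|=2, |8|=8, |-2|=2, |5|=5, |0|=0, |-3|=3 -> [2, 8, 2, 5, 0, 3] (max |s|=8)
Stage 2 (OFFSET 2): 2+2=4, 8+2=10, 2+2=4, 5+2=7, 0+2=2, 3+2=5 -> [4, 10, 4, 7, 2, 5] (max |s|=10)
Stage 3 (SUM): sum[0..0]=4, sum[0..1]=14, sum[0..2]=18, sum[0..3]=25, sum[0..4]=27, sum[0..5]=32 -> [4, 14, 18, 25, 27, 32] (max |s|=32)
Stage 4 (CLIP -15 30): clip(4,-15,30)=4, clip(14,-15,30)=14, clip(18,-15,30)=18, clip(25,-15,30)=25, clip(27,-15,30)=27, clip(32,-15,30)=30 -> [4, 14, 18, 25, 27, 30] (max |s|=30)
Stage 5 (DIFF): s[0]=4, 14-4=10, 18-14=4, 25-18=7, 27-25=2, 30-27=3 -> [4, 10, 4, 7, 2, 3] (max |s|=10)
Overall max amplitude: 32

Answer: 32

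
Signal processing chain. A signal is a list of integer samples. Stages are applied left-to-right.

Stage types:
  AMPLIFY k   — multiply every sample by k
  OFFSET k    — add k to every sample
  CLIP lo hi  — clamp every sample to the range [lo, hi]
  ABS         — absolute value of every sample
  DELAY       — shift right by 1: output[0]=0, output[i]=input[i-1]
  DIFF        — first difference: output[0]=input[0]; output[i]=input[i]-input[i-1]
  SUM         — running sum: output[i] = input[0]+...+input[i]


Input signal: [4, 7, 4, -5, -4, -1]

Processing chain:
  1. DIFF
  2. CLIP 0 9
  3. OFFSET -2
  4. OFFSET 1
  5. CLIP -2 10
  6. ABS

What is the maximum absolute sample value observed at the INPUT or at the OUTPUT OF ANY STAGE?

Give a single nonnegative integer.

Answer: 9

Derivation:
Input: [4, 7, 4, -5, -4, -1] (max |s|=7)
Stage 1 (DIFF): s[0]=4, 7-4=3, 4-7=-3, -5-4=-9, -4--5=1, -1--4=3 -> [4, 3, -3, -9, 1, 3] (max |s|=9)
Stage 2 (CLIP 0 9): clip(4,0,9)=4, clip(3,0,9)=3, clip(-3,0,9)=0, clip(-9,0,9)=0, clip(1,0,9)=1, clip(3,0,9)=3 -> [4, 3, 0, 0, 1, 3] (max |s|=4)
Stage 3 (OFFSET -2): 4+-2=2, 3+-2=1, 0+-2=-2, 0+-2=-2, 1+-2=-1, 3+-2=1 -> [2, 1, -2, -2, -1, 1] (max |s|=2)
Stage 4 (OFFSET 1): 2+1=3, 1+1=2, -2+1=-1, -2+1=-1, -1+1=0, 1+1=2 -> [3, 2, -1, -1, 0, 2] (max |s|=3)
Stage 5 (CLIP -2 10): clip(3,-2,10)=3, clip(2,-2,10)=2, clip(-1,-2,10)=-1, clip(-1,-2,10)=-1, clip(0,-2,10)=0, clip(2,-2,10)=2 -> [3, 2, -1, -1, 0, 2] (max |s|=3)
Stage 6 (ABS): |3|=3, |2|=2, |-1|=1, |-1|=1, |0|=0, |2|=2 -> [3, 2, 1, 1, 0, 2] (max |s|=3)
Overall max amplitude: 9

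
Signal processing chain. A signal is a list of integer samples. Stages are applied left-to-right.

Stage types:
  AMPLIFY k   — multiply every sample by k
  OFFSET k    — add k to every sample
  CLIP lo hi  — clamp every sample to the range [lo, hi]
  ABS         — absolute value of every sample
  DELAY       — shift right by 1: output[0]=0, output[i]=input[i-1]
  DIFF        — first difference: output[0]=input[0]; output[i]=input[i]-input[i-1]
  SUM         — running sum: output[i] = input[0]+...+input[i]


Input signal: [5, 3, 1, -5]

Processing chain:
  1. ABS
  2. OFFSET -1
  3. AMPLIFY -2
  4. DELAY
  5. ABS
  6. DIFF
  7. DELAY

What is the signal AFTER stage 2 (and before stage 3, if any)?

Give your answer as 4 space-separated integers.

Answer: 4 2 0 4

Derivation:
Input: [5, 3, 1, -5]
Stage 1 (ABS): |5|=5, |3|=3, |1|=1, |-5|=5 -> [5, 3, 1, 5]
Stage 2 (OFFSET -1): 5+-1=4, 3+-1=2, 1+-1=0, 5+-1=4 -> [4, 2, 0, 4]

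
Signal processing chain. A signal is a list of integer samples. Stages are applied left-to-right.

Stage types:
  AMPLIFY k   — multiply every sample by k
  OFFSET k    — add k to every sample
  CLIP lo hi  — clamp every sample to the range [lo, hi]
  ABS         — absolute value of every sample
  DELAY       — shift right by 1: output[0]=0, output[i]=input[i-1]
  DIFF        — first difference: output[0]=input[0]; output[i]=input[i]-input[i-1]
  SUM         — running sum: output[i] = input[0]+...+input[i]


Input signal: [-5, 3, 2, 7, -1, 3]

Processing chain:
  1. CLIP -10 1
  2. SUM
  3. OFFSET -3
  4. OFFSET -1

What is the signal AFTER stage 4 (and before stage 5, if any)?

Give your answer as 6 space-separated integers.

Input: [-5, 3, 2, 7, -1, 3]
Stage 1 (CLIP -10 1): clip(-5,-10,1)=-5, clip(3,-10,1)=1, clip(2,-10,1)=1, clip(7,-10,1)=1, clip(-1,-10,1)=-1, clip(3,-10,1)=1 -> [-5, 1, 1, 1, -1, 1]
Stage 2 (SUM): sum[0..0]=-5, sum[0..1]=-4, sum[0..2]=-3, sum[0..3]=-2, sum[0..4]=-3, sum[0..5]=-2 -> [-5, -4, -3, -2, -3, -2]
Stage 3 (OFFSET -3): -5+-3=-8, -4+-3=-7, -3+-3=-6, -2+-3=-5, -3+-3=-6, -2+-3=-5 -> [-8, -7, -6, -5, -6, -5]
Stage 4 (OFFSET -1): -8+-1=-9, -7+-1=-8, -6+-1=-7, -5+-1=-6, -6+-1=-7, -5+-1=-6 -> [-9, -8, -7, -6, -7, -6]

Answer: -9 -8 -7 -6 -7 -6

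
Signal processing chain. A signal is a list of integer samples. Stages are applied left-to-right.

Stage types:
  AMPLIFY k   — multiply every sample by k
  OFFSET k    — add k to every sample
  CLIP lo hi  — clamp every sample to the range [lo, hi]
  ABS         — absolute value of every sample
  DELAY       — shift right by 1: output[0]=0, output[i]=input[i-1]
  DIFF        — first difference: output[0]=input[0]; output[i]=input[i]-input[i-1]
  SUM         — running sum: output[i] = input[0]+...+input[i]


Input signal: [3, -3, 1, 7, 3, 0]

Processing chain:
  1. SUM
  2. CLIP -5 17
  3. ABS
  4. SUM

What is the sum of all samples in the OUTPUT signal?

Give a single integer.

Input: [3, -3, 1, 7, 3, 0]
Stage 1 (SUM): sum[0..0]=3, sum[0..1]=0, sum[0..2]=1, sum[0..3]=8, sum[0..4]=11, sum[0..5]=11 -> [3, 0, 1, 8, 11, 11]
Stage 2 (CLIP -5 17): clip(3,-5,17)=3, clip(0,-5,17)=0, clip(1,-5,17)=1, clip(8,-5,17)=8, clip(11,-5,17)=11, clip(11,-5,17)=11 -> [3, 0, 1, 8, 11, 11]
Stage 3 (ABS): |3|=3, |0|=0, |1|=1, |8|=8, |11|=11, |11|=11 -> [3, 0, 1, 8, 11, 11]
Stage 4 (SUM): sum[0..0]=3, sum[0..1]=3, sum[0..2]=4, sum[0..3]=12, sum[0..4]=23, sum[0..5]=34 -> [3, 3, 4, 12, 23, 34]
Output sum: 79

Answer: 79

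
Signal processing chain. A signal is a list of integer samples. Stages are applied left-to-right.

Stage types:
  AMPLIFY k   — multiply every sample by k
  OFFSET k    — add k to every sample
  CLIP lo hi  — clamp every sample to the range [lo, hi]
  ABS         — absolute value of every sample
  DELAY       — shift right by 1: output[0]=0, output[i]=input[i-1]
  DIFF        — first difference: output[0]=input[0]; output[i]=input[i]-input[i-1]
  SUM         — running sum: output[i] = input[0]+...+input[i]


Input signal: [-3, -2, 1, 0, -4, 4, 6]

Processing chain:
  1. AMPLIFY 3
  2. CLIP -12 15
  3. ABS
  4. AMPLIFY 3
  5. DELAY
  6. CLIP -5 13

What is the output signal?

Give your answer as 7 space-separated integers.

Input: [-3, -2, 1, 0, -4, 4, 6]
Stage 1 (AMPLIFY 3): -3*3=-9, -2*3=-6, 1*3=3, 0*3=0, -4*3=-12, 4*3=12, 6*3=18 -> [-9, -6, 3, 0, -12, 12, 18]
Stage 2 (CLIP -12 15): clip(-9,-12,15)=-9, clip(-6,-12,15)=-6, clip(3,-12,15)=3, clip(0,-12,15)=0, clip(-12,-12,15)=-12, clip(12,-12,15)=12, clip(18,-12,15)=15 -> [-9, -6, 3, 0, -12, 12, 15]
Stage 3 (ABS): |-9|=9, |-6|=6, |3|=3, |0|=0, |-12|=12, |12|=12, |15|=15 -> [9, 6, 3, 0, 12, 12, 15]
Stage 4 (AMPLIFY 3): 9*3=27, 6*3=18, 3*3=9, 0*3=0, 12*3=36, 12*3=36, 15*3=45 -> [27, 18, 9, 0, 36, 36, 45]
Stage 5 (DELAY): [0, 27, 18, 9, 0, 36, 36] = [0, 27, 18, 9, 0, 36, 36] -> [0, 27, 18, 9, 0, 36, 36]
Stage 6 (CLIP -5 13): clip(0,-5,13)=0, clip(27,-5,13)=13, clip(18,-5,13)=13, clip(9,-5,13)=9, clip(0,-5,13)=0, clip(36,-5,13)=13, clip(36,-5,13)=13 -> [0, 13, 13, 9, 0, 13, 13]

Answer: 0 13 13 9 0 13 13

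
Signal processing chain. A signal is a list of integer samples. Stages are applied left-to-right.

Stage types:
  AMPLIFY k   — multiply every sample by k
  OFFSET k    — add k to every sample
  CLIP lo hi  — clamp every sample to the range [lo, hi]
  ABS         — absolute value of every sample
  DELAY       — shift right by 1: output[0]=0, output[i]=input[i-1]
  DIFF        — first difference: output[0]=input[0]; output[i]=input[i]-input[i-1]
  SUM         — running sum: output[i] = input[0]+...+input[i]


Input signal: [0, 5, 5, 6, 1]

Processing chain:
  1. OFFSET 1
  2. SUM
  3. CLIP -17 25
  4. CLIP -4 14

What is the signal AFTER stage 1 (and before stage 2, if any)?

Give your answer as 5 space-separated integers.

Input: [0, 5, 5, 6, 1]
Stage 1 (OFFSET 1): 0+1=1, 5+1=6, 5+1=6, 6+1=7, 1+1=2 -> [1, 6, 6, 7, 2]

Answer: 1 6 6 7 2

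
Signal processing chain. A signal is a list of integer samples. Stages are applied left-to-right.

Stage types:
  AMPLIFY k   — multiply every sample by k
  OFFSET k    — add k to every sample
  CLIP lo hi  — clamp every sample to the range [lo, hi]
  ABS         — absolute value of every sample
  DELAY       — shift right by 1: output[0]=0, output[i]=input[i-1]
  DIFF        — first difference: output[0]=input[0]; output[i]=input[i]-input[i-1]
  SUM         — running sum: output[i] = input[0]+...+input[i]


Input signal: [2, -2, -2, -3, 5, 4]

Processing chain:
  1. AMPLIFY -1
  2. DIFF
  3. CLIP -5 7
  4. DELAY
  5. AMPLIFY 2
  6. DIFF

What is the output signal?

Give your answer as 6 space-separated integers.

Answer: 0 -4 12 -8 2 -12

Derivation:
Input: [2, -2, -2, -3, 5, 4]
Stage 1 (AMPLIFY -1): 2*-1=-2, -2*-1=2, -2*-1=2, -3*-1=3, 5*-1=-5, 4*-1=-4 -> [-2, 2, 2, 3, -5, -4]
Stage 2 (DIFF): s[0]=-2, 2--2=4, 2-2=0, 3-2=1, -5-3=-8, -4--5=1 -> [-2, 4, 0, 1, -8, 1]
Stage 3 (CLIP -5 7): clip(-2,-5,7)=-2, clip(4,-5,7)=4, clip(0,-5,7)=0, clip(1,-5,7)=1, clip(-8,-5,7)=-5, clip(1,-5,7)=1 -> [-2, 4, 0, 1, -5, 1]
Stage 4 (DELAY): [0, -2, 4, 0, 1, -5] = [0, -2, 4, 0, 1, -5] -> [0, -2, 4, 0, 1, -5]
Stage 5 (AMPLIFY 2): 0*2=0, -2*2=-4, 4*2=8, 0*2=0, 1*2=2, -5*2=-10 -> [0, -4, 8, 0, 2, -10]
Stage 6 (DIFF): s[0]=0, -4-0=-4, 8--4=12, 0-8=-8, 2-0=2, -10-2=-12 -> [0, -4, 12, -8, 2, -12]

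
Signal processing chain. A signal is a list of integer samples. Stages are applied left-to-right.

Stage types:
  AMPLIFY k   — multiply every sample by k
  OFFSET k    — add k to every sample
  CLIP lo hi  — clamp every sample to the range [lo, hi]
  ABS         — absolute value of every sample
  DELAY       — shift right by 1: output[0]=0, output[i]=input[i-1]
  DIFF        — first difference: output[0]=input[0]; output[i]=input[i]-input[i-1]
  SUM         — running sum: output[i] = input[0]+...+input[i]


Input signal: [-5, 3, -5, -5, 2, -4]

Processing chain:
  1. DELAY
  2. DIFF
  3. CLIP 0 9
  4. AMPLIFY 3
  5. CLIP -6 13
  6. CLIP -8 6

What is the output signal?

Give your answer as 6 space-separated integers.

Input: [-5, 3, -5, -5, 2, -4]
Stage 1 (DELAY): [0, -5, 3, -5, -5, 2] = [0, -5, 3, -5, -5, 2] -> [0, -5, 3, -5, -5, 2]
Stage 2 (DIFF): s[0]=0, -5-0=-5, 3--5=8, -5-3=-8, -5--5=0, 2--5=7 -> [0, -5, 8, -8, 0, 7]
Stage 3 (CLIP 0 9): clip(0,0,9)=0, clip(-5,0,9)=0, clip(8,0,9)=8, clip(-8,0,9)=0, clip(0,0,9)=0, clip(7,0,9)=7 -> [0, 0, 8, 0, 0, 7]
Stage 4 (AMPLIFY 3): 0*3=0, 0*3=0, 8*3=24, 0*3=0, 0*3=0, 7*3=21 -> [0, 0, 24, 0, 0, 21]
Stage 5 (CLIP -6 13): clip(0,-6,13)=0, clip(0,-6,13)=0, clip(24,-6,13)=13, clip(0,-6,13)=0, clip(0,-6,13)=0, clip(21,-6,13)=13 -> [0, 0, 13, 0, 0, 13]
Stage 6 (CLIP -8 6): clip(0,-8,6)=0, clip(0,-8,6)=0, clip(13,-8,6)=6, clip(0,-8,6)=0, clip(0,-8,6)=0, clip(13,-8,6)=6 -> [0, 0, 6, 0, 0, 6]

Answer: 0 0 6 0 0 6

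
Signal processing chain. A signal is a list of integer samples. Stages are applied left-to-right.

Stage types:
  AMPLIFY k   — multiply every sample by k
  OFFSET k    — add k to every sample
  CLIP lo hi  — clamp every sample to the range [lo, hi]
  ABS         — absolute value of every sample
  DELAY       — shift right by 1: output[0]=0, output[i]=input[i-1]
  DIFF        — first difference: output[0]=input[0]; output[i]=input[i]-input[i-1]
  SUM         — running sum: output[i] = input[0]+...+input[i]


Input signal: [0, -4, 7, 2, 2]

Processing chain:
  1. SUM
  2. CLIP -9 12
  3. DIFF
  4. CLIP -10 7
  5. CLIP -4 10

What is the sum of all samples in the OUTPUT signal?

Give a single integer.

Answer: 7

Derivation:
Input: [0, -4, 7, 2, 2]
Stage 1 (SUM): sum[0..0]=0, sum[0..1]=-4, sum[0..2]=3, sum[0..3]=5, sum[0..4]=7 -> [0, -4, 3, 5, 7]
Stage 2 (CLIP -9 12): clip(0,-9,12)=0, clip(-4,-9,12)=-4, clip(3,-9,12)=3, clip(5,-9,12)=5, clip(7,-9,12)=7 -> [0, -4, 3, 5, 7]
Stage 3 (DIFF): s[0]=0, -4-0=-4, 3--4=7, 5-3=2, 7-5=2 -> [0, -4, 7, 2, 2]
Stage 4 (CLIP -10 7): clip(0,-10,7)=0, clip(-4,-10,7)=-4, clip(7,-10,7)=7, clip(2,-10,7)=2, clip(2,-10,7)=2 -> [0, -4, 7, 2, 2]
Stage 5 (CLIP -4 10): clip(0,-4,10)=0, clip(-4,-4,10)=-4, clip(7,-4,10)=7, clip(2,-4,10)=2, clip(2,-4,10)=2 -> [0, -4, 7, 2, 2]
Output sum: 7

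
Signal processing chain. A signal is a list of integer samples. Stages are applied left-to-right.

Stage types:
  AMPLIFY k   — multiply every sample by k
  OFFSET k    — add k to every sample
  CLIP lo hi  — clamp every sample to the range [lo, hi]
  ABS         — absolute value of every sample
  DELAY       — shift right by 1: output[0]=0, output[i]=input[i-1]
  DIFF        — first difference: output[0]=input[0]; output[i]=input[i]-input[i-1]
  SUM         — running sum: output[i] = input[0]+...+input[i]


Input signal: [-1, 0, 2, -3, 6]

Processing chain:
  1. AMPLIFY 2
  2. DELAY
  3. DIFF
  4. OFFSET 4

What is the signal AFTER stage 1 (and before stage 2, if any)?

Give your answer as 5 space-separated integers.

Answer: -2 0 4 -6 12

Derivation:
Input: [-1, 0, 2, -3, 6]
Stage 1 (AMPLIFY 2): -1*2=-2, 0*2=0, 2*2=4, -3*2=-6, 6*2=12 -> [-2, 0, 4, -6, 12]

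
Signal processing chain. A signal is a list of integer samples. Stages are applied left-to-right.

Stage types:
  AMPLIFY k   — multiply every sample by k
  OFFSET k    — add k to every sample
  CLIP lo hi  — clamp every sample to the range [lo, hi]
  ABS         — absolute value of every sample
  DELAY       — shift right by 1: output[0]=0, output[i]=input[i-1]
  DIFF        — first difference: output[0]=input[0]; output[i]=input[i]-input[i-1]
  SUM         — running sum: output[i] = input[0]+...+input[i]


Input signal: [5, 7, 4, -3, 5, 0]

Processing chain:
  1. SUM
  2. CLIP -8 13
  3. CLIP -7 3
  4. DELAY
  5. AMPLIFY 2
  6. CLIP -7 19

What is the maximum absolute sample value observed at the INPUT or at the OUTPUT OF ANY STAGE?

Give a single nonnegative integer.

Answer: 18

Derivation:
Input: [5, 7, 4, -3, 5, 0] (max |s|=7)
Stage 1 (SUM): sum[0..0]=5, sum[0..1]=12, sum[0..2]=16, sum[0..3]=13, sum[0..4]=18, sum[0..5]=18 -> [5, 12, 16, 13, 18, 18] (max |s|=18)
Stage 2 (CLIP -8 13): clip(5,-8,13)=5, clip(12,-8,13)=12, clip(16,-8,13)=13, clip(13,-8,13)=13, clip(18,-8,13)=13, clip(18,-8,13)=13 -> [5, 12, 13, 13, 13, 13] (max |s|=13)
Stage 3 (CLIP -7 3): clip(5,-7,3)=3, clip(12,-7,3)=3, clip(13,-7,3)=3, clip(13,-7,3)=3, clip(13,-7,3)=3, clip(13,-7,3)=3 -> [3, 3, 3, 3, 3, 3] (max |s|=3)
Stage 4 (DELAY): [0, 3, 3, 3, 3, 3] = [0, 3, 3, 3, 3, 3] -> [0, 3, 3, 3, 3, 3] (max |s|=3)
Stage 5 (AMPLIFY 2): 0*2=0, 3*2=6, 3*2=6, 3*2=6, 3*2=6, 3*2=6 -> [0, 6, 6, 6, 6, 6] (max |s|=6)
Stage 6 (CLIP -7 19): clip(0,-7,19)=0, clip(6,-7,19)=6, clip(6,-7,19)=6, clip(6,-7,19)=6, clip(6,-7,19)=6, clip(6,-7,19)=6 -> [0, 6, 6, 6, 6, 6] (max |s|=6)
Overall max amplitude: 18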